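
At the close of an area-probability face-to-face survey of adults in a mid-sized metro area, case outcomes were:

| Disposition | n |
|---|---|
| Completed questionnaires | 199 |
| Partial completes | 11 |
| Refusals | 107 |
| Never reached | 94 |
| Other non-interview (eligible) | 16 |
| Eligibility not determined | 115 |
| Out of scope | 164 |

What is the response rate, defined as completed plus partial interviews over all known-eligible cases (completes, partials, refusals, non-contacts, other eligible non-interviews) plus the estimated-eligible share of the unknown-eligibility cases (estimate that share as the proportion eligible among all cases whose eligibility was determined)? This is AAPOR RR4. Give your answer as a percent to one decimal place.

41.2%

Top → 199 + 11 = 210
Known eligible → 199 + 11 + 107 + 94 + 16 = 427
e = 427 / (427 + 164) = 427 / 591 = 0.7225
e × U → 0.7225 × 115 = 83.09
Denom → 427 + 83.09 = 510.09
RR4 = 210 / 510.09 = 0.4117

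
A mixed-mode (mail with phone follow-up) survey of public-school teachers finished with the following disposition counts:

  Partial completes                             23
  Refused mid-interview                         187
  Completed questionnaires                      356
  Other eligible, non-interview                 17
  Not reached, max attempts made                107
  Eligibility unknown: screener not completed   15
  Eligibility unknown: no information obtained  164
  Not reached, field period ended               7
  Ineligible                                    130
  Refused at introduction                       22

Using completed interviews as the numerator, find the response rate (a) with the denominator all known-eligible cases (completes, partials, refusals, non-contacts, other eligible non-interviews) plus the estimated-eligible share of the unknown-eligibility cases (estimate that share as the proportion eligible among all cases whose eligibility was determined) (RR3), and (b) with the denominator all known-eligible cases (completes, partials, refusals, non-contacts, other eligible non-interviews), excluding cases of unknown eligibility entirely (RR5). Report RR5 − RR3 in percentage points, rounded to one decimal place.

Refusal or break-off = 22 + 187 = 209
No contact after all attempts = 7 + 107 = 114
Undetermined eligibility = 15 + 164 = 179
Numerator: 356
Determined eligible: 356 + 23 + 209 + 114 + 17 = 719
e = 719 / (719 + 130) = 719 / 849 = 0.8469
e × U: 0.8469 × 179 = 151.60
Denom: 719 + 151.60 = 870.60
RR3 = 356 / 870.60 = 0.4089
Denom: 356 + 23 + 209 + 114 + 17 = 719
RR5 = 356 / 719 = 0.4951
Difference = 49.51 − 40.89 = 8.62 percentage points

8.6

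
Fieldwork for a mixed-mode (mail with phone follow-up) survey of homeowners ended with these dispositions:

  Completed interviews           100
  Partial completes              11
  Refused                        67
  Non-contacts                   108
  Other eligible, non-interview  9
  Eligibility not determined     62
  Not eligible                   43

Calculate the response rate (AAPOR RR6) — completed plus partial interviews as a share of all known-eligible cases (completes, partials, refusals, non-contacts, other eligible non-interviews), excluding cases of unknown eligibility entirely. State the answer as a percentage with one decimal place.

37.6%

Num: 100 + 11 = 111
Denom: 100 + 11 + 67 + 108 + 9 = 295
RR6 = 111 / 295 = 0.3763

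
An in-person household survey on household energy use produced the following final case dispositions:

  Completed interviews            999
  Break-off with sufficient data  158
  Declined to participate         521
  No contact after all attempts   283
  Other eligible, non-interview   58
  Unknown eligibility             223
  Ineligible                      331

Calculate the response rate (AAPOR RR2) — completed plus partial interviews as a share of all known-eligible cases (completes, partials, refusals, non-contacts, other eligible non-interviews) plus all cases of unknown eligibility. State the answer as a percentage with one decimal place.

Num = 999 + 158 = 1157
Denom = 999 + 158 + 521 + 283 + 58 + 223 = 2242
RR2 = 1157 / 2242 = 0.5161

51.6%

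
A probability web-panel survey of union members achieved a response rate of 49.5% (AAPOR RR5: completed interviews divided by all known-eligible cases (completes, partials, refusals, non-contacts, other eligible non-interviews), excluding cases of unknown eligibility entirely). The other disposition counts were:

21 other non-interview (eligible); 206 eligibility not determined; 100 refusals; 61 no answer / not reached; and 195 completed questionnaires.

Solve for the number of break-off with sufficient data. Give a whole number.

RR5 = 195 / D = 0.495
D = 195 / 0.495 = 393.9
Remaining denominator categories sum to 377
break-off with sufficient data = 393.9 − 377 ≈ 17

17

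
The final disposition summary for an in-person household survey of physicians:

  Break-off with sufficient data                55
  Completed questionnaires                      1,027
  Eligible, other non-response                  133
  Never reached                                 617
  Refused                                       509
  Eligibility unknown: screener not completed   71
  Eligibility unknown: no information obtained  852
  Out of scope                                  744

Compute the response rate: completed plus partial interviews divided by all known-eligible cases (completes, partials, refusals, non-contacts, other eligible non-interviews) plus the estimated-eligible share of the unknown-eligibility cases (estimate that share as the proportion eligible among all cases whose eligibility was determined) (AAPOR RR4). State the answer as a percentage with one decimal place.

Eligibility not determined = 71 + 852 = 923
Numerator → 1027 + 55 = 1082
Known eligible → 1027 + 55 + 509 + 617 + 133 = 2341
e = 2341 / (2341 + 744) = 2341 / 3085 = 0.7588
e × U → 0.7588 × 923 = 700.37
Denom → 2341 + 700.37 = 3041.37
RR4 = 1082 / 3041.37 = 0.3558

35.6%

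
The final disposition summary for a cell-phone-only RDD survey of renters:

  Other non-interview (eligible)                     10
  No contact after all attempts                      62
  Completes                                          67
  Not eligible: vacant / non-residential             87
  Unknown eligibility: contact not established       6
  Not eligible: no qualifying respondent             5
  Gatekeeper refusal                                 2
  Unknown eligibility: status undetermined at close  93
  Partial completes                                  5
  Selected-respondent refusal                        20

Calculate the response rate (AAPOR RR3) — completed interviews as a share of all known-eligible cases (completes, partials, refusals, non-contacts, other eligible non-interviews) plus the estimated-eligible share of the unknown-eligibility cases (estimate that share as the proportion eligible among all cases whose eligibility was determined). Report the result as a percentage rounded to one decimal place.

29.2%

Refusal or break-off = 2 + 20 = 22
Undetermined eligibility = 6 + 93 = 99
Screened out, ineligible = 5 + 87 = 92
Numerator → 67
Known eligible → 67 + 5 + 22 + 62 + 10 = 166
e = 166 / (166 + 92) = 166 / 258 = 0.6434
Estimated eligible among unknowns → 0.6434 × 99 = 63.70
Denom → 166 + 63.70 = 229.70
RR3 = 67 / 229.70 = 0.2917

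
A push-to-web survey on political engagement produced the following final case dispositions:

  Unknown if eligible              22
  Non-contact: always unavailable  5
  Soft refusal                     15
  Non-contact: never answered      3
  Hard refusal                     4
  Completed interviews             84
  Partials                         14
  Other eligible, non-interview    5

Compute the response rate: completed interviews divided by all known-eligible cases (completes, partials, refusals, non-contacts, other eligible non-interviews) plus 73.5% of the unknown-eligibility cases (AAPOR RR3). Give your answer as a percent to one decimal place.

Refused = 4 + 15 = 19
No answer / not reached = 3 + 5 = 8
Numerator: 84
Eligible (known): 84 + 14 + 19 + 8 + 5 = 130
Eligible share of unknowns: 0.7350 × 22 = 16.17
Denominator: 130 + 16.17 = 146.17
RR3 = 84 / 146.17 = 0.5747

57.5%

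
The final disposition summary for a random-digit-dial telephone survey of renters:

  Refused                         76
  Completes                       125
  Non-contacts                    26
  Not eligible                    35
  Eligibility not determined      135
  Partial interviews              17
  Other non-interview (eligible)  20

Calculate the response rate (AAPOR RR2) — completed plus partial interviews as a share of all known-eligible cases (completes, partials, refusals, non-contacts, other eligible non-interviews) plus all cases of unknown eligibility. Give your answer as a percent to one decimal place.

35.6%

Numerator → 125 + 17 = 142
Denominator → 125 + 17 + 76 + 26 + 20 + 135 = 399
RR2 = 142 / 399 = 0.3559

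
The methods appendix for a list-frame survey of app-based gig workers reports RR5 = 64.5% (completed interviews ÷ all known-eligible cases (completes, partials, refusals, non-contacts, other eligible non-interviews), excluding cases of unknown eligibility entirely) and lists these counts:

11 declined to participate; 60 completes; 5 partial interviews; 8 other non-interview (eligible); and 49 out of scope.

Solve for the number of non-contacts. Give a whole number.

RR5 = 60 / D = 0.645
D = 60 / 0.645 = 93.0
Remaining denominator categories sum to 84
non-contacts = 93.0 − 84 ≈ 9

9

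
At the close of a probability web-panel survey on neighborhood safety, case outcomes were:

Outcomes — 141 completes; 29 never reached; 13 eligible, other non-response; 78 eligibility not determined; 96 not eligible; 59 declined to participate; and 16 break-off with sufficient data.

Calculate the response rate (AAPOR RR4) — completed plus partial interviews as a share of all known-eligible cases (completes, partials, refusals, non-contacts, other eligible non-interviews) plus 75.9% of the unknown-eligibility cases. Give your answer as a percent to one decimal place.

49.5%

Numerator → 141 + 16 = 157
Known eligible → 141 + 16 + 59 + 29 + 13 = 258
e × U → 0.7590 × 78 = 59.20
Base → 258 + 59.20 = 317.20
RR4 = 157 / 317.20 = 0.4950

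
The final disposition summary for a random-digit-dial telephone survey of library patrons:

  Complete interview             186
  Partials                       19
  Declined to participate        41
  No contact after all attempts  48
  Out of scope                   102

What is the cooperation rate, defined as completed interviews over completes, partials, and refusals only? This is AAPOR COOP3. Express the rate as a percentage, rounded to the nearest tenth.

75.6%

Top = 186
Base = 186 + 19 + 41 = 246
COOP3 = 186 / 246 = 0.7561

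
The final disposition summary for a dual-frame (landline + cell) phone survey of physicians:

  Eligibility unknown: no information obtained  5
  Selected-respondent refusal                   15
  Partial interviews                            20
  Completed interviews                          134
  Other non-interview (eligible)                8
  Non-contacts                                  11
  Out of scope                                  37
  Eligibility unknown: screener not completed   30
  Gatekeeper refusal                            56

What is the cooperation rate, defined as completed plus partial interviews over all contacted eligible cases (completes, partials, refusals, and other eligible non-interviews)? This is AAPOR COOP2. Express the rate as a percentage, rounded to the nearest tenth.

Refusal or break-off = 56 + 15 = 71
Undetermined eligibility = 30 + 5 = 35
Top → 134 + 20 = 154
Base → 134 + 20 + 71 + 8 = 233
COOP2 = 154 / 233 = 0.6609

66.1%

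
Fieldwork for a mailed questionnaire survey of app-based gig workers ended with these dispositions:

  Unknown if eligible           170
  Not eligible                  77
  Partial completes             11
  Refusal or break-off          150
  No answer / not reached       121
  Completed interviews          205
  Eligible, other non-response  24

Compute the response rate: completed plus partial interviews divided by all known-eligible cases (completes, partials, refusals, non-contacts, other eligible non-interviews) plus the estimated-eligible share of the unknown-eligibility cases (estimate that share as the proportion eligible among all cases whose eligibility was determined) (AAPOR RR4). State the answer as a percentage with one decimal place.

Numerator = 205 + 11 = 216
Determined eligible = 205 + 11 + 150 + 121 + 24 = 511
e = 511 / (511 + 77) = 511 / 588 = 0.8690
Eligible share of unknowns = 0.8690 × 170 = 147.73
Denom = 511 + 147.73 = 658.73
RR4 = 216 / 658.73 = 0.3279

32.8%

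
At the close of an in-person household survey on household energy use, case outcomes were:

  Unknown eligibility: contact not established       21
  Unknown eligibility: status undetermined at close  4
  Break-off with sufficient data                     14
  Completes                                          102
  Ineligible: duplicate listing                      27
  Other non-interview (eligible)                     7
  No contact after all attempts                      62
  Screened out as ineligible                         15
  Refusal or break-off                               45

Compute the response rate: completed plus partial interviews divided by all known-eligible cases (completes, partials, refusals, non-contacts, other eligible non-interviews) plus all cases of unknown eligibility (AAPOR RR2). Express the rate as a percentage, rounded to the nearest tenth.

45.5%

Unknown if eligible = 21 + 4 = 25
Out of scope = 15 + 27 = 42
Num: 102 + 14 = 116
Denom: 102 + 14 + 45 + 62 + 7 + 25 = 255
RR2 = 116 / 255 = 0.4549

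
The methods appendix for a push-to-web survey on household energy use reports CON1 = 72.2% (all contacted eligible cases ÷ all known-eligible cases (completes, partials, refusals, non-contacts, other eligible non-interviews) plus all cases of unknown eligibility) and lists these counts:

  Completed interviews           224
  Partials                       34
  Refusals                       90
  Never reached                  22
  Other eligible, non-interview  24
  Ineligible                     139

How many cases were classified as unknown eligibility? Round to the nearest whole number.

121

Num = 224 + 34 + 90 + 24 = 372
CON1 = 372 / D = 0.722
D = 372 / 0.722 = 515.2
Other denominator terms total 394
unknown eligibility = 515.2 − 394 ≈ 121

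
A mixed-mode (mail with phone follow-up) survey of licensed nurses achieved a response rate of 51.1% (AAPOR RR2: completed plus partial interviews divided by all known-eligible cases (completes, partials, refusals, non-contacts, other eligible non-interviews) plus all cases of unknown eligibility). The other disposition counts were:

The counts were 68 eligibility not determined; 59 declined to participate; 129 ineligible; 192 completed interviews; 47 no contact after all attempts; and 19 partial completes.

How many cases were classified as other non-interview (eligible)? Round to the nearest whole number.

28

Num = 192 + 19 = 211
RR2 = 211 / D = 0.511
D = 211 / 0.511 = 412.9
Other denominator terms total 385
other non-interview (eligible) = 412.9 − 385 ≈ 28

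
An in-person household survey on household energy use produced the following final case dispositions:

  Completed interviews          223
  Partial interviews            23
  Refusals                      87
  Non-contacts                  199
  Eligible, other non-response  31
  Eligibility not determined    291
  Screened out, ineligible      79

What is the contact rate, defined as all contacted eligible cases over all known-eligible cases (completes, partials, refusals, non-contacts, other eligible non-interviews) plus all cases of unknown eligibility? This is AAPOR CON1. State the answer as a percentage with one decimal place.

Numerator → 223 + 23 + 87 + 31 = 364
Base → 223 + 23 + 87 + 199 + 31 + 291 = 854
CON1 = 364 / 854 = 0.4262

42.6%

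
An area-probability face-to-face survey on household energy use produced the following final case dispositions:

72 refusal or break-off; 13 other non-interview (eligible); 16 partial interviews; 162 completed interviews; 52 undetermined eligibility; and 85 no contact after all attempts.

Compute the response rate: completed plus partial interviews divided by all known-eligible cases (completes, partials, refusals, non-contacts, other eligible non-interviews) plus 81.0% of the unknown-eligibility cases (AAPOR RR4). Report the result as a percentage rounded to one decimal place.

Top → 162 + 16 = 178
Determined eligible → 162 + 16 + 72 + 85 + 13 = 348
Estimated eligible among unknowns → 0.8100 × 52 = 42.12
Denominator → 348 + 42.12 = 390.12
RR4 = 178 / 390.12 = 0.4563

45.6%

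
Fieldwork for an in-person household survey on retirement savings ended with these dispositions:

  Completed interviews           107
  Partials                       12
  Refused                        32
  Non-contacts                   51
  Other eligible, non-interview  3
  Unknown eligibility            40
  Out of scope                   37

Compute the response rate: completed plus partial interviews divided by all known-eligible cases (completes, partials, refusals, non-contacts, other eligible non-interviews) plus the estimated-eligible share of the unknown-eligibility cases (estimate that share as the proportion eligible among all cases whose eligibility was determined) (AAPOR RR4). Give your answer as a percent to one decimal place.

Num = 107 + 12 = 119
Eligible (known) = 107 + 12 + 32 + 51 + 3 = 205
e = 205 / (205 + 37) = 205 / 242 = 0.8471
e × U = 0.8471 × 40 = 33.88
Denom = 205 + 33.88 = 238.88
RR4 = 119 / 238.88 = 0.4982

49.8%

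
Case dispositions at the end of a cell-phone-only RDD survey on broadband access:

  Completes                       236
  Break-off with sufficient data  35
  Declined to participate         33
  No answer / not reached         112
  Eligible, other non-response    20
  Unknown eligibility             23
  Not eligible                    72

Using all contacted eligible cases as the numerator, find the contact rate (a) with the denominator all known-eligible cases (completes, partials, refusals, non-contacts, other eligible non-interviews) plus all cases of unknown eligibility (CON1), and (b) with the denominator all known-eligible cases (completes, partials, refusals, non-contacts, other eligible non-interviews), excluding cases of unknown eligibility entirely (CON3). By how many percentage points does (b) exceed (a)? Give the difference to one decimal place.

3.7

Num → 236 + 35 + 33 + 20 = 324
Base → 236 + 35 + 33 + 112 + 20 + 23 = 459
CON1 = 324 / 459 = 0.7059
Base → 236 + 35 + 33 + 112 + 20 = 436
CON3 = 324 / 436 = 0.7431
Difference = 74.31 − 70.59 = 3.72 percentage points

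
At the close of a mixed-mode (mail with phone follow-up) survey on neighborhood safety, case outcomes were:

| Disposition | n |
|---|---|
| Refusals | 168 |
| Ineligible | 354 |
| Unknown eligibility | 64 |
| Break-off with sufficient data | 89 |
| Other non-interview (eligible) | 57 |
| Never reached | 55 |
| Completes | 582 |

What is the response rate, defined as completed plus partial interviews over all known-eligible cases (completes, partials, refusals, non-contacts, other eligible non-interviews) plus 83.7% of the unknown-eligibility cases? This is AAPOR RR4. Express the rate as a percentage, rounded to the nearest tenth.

66.8%

Num = 582 + 89 = 671
Determined eligible = 582 + 89 + 168 + 55 + 57 = 951
Eligible share of unknowns = 0.8370 × 64 = 53.57
Denominator = 951 + 53.57 = 1004.57
RR4 = 671 / 1004.57 = 0.6679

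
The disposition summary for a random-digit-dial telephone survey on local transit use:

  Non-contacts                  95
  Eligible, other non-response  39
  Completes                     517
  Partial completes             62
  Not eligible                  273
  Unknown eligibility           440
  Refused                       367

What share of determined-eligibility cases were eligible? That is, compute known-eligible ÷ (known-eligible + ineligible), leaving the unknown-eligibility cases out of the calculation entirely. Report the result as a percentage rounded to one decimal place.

79.8%

Determined eligible: 517 + 62 + 367 + 95 + 39 = 1080
e = 1080 / (1080 + 273) = 1080 / 1353 = 0.7982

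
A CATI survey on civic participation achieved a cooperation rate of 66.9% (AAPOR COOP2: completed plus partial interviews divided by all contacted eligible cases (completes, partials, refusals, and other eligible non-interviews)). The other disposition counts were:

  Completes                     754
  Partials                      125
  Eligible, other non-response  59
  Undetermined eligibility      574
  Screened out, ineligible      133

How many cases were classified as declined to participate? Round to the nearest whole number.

Numerator → 754 + 125 = 879
COOP2 = 879 / D = 0.669
D = 879 / 0.669 = 1313.9
Rest of base = 938
declined to participate = 1313.9 − 938 ≈ 376

376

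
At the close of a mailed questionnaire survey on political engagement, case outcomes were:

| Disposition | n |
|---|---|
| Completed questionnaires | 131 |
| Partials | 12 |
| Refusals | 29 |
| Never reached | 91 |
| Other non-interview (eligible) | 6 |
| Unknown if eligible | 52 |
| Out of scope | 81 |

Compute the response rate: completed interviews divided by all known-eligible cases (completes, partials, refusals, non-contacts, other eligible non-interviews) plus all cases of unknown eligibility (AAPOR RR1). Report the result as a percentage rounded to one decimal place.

Num: 131
Base: 131 + 12 + 29 + 91 + 6 + 52 = 321
RR1 = 131 / 321 = 0.4081

40.8%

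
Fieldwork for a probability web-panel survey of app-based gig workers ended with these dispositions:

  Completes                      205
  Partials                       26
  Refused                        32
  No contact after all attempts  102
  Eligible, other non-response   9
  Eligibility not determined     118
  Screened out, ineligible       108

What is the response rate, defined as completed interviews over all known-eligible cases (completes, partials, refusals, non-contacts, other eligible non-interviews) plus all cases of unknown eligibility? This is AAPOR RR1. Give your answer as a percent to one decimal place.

Num: 205
Denominator: 205 + 26 + 32 + 102 + 9 + 118 = 492
RR1 = 205 / 492 = 0.4167

41.7%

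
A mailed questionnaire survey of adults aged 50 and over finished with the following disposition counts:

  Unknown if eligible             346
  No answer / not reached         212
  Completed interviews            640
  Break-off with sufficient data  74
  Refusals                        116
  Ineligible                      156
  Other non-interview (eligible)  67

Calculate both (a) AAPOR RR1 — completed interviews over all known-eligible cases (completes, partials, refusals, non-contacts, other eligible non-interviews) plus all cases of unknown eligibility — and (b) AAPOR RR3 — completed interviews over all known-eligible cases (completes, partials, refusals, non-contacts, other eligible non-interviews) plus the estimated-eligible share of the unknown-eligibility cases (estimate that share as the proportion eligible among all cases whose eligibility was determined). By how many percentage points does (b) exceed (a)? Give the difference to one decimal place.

Numerator = 640
Base = 640 + 74 + 116 + 212 + 67 + 346 = 1455
RR1 = 640 / 1455 = 0.4399
Eligible (known) = 640 + 74 + 116 + 212 + 67 = 1109
e = 1109 / (1109 + 156) = 1109 / 1265 = 0.8767
Estimated eligible among unknowns = 0.8767 × 346 = 303.34
Base = 1109 + 303.34 = 1412.34
RR3 = 640 / 1412.34 = 0.4531
Difference = 45.31 − 43.99 = 1.32 percentage points

1.3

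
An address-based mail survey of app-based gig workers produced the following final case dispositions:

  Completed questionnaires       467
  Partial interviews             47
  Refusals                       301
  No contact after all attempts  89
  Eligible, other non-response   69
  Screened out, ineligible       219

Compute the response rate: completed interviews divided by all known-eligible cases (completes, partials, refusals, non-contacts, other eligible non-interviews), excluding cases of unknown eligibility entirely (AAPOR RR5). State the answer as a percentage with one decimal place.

48.0%

Top → 467
Base → 467 + 47 + 301 + 89 + 69 = 973
RR5 = 467 / 973 = 0.4800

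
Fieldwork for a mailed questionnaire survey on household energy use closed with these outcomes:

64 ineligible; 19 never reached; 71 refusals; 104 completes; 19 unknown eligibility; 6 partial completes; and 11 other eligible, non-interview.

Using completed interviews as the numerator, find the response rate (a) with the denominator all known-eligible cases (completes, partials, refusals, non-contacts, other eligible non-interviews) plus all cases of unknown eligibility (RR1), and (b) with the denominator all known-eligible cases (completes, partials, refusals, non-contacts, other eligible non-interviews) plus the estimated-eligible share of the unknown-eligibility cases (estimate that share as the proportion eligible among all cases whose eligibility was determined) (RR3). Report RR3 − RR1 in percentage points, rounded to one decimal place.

0.9

Numerator → 104
Denom → 104 + 6 + 71 + 19 + 11 + 19 = 230
RR1 = 104 / 230 = 0.4522
Eligible (known) → 104 + 6 + 71 + 19 + 11 = 211
e = 211 / (211 + 64) = 211 / 275 = 0.7673
Eligible share of unknowns → 0.7673 × 19 = 14.58
Denom → 211 + 14.58 = 225.58
RR3 = 104 / 225.58 = 0.4610
Difference = 46.10 − 45.22 = 0.88 percentage points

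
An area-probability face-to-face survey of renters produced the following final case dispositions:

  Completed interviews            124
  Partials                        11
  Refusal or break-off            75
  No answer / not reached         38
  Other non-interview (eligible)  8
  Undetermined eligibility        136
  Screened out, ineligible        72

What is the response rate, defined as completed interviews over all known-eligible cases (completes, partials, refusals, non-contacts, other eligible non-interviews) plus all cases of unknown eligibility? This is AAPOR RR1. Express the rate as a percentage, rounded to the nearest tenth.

Num = 124
Base = 124 + 11 + 75 + 38 + 8 + 136 = 392
RR1 = 124 / 392 = 0.3163

31.6%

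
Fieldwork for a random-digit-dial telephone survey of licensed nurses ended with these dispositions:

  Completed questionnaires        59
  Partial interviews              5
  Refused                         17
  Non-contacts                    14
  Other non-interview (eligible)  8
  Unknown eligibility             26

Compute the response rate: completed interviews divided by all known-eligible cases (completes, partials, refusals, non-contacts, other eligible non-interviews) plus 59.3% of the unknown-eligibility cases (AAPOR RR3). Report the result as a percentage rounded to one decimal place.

Num: 59
Eligible (known): 59 + 5 + 17 + 14 + 8 = 103
Estimated eligible among unknowns: 0.5930 × 26 = 15.42
Denom: 103 + 15.42 = 118.42
RR3 = 59 / 118.42 = 0.4982

49.8%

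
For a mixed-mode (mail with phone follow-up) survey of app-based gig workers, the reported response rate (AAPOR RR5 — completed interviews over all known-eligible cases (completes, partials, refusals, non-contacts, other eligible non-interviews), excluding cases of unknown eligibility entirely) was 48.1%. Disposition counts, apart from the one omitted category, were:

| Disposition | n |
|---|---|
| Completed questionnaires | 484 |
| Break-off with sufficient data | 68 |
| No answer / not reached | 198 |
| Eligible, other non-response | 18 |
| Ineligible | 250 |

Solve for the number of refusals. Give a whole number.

238

RR5 = 484 / D = 0.481
D = 484 / 0.481 = 1006.2
Other denominator terms total 768
refusals = 1006.2 − 768 ≈ 238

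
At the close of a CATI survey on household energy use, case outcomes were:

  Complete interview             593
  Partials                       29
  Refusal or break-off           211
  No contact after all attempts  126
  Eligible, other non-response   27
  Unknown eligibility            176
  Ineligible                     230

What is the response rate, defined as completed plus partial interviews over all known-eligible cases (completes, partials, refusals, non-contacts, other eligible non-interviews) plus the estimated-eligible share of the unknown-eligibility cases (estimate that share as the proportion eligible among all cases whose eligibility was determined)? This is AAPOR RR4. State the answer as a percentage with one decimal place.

Numerator = 593 + 29 = 622
Eligible (known) = 593 + 29 + 211 + 126 + 27 = 986
e = 986 / (986 + 230) = 986 / 1216 = 0.8109
Eligible share of unknowns = 0.8109 × 176 = 142.72
Denom = 986 + 142.72 = 1128.72
RR4 = 622 / 1128.72 = 0.5511

55.1%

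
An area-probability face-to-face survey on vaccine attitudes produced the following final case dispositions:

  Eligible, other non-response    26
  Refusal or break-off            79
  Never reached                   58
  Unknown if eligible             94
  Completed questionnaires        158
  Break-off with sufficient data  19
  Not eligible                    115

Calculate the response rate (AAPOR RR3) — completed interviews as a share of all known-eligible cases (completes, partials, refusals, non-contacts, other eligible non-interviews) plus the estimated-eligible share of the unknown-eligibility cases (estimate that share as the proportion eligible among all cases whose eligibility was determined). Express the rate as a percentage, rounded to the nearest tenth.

Num: 158
Determined eligible: 158 + 19 + 79 + 58 + 26 = 340
e = 340 / (340 + 115) = 340 / 455 = 0.7473
Eligible share of unknowns: 0.7473 × 94 = 70.25
Denom: 340 + 70.25 = 410.25
RR3 = 158 / 410.25 = 0.3851

38.5%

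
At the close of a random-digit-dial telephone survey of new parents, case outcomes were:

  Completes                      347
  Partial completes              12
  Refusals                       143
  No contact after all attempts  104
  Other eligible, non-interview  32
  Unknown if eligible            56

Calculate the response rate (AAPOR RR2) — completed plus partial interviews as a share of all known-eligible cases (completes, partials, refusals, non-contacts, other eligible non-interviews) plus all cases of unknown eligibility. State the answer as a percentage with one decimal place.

51.7%

Num = 347 + 12 = 359
Denominator = 347 + 12 + 143 + 104 + 32 + 56 = 694
RR2 = 359 / 694 = 0.5173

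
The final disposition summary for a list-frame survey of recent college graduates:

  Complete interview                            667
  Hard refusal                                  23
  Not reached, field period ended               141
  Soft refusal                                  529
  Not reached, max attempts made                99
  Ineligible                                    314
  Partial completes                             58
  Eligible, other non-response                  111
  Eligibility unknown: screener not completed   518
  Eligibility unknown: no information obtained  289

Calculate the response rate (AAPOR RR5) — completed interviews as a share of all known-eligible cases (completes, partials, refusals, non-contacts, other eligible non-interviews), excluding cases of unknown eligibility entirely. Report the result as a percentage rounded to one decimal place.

41.0%

Declined to participate = 23 + 529 = 552
Never reached = 141 + 99 = 240
Unknown if eligible = 518 + 289 = 807
Numerator → 667
Base → 667 + 58 + 552 + 240 + 111 = 1628
RR5 = 667 / 1628 = 0.4097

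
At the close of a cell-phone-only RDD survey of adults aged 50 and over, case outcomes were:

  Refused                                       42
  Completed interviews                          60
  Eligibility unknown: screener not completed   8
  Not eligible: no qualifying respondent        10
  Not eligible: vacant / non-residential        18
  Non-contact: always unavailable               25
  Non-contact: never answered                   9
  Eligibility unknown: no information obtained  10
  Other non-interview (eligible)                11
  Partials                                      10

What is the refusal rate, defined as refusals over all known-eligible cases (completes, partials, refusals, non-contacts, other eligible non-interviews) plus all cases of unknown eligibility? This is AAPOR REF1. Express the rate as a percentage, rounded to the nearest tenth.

24.0%

Never reached = 9 + 25 = 34
Eligibility not determined = 8 + 10 = 18
Not eligible = 10 + 18 = 28
Top: 42
Denominator: 60 + 10 + 42 + 34 + 11 + 18 = 175
REF1 = 42 / 175 = 0.2400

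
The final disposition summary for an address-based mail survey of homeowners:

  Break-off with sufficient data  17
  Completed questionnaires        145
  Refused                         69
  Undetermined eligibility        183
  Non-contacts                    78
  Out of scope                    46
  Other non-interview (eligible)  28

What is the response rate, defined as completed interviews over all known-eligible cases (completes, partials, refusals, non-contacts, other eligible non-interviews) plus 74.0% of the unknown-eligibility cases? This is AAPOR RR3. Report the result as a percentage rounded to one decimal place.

Num = 145
Eligible (known) = 145 + 17 + 69 + 78 + 28 = 337
e × U = 0.7400 × 183 = 135.42
Denominator = 337 + 135.42 = 472.42
RR3 = 145 / 472.42 = 0.3069

30.7%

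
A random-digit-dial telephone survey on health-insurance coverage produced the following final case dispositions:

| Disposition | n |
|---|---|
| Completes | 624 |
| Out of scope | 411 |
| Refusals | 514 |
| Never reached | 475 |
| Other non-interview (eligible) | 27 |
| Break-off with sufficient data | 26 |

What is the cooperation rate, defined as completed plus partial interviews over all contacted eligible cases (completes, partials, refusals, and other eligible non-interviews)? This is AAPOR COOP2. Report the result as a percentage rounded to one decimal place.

Numerator = 624 + 26 = 650
Denominator = 624 + 26 + 514 + 27 = 1191
COOP2 = 650 / 1191 = 0.5458

54.6%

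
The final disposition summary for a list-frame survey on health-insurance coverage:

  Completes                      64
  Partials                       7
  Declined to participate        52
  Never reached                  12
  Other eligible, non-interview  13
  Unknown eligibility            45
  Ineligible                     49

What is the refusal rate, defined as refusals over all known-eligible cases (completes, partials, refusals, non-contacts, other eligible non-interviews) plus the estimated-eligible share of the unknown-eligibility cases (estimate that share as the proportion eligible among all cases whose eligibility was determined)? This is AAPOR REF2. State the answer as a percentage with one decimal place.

28.6%

Numerator → 52
Known eligible → 64 + 7 + 52 + 12 + 13 = 148
e = 148 / (148 + 49) = 148 / 197 = 0.7513
Eligible share of unknowns → 0.7513 × 45 = 33.81
Base → 148 + 33.81 = 181.81
REF2 = 52 / 181.81 = 0.2860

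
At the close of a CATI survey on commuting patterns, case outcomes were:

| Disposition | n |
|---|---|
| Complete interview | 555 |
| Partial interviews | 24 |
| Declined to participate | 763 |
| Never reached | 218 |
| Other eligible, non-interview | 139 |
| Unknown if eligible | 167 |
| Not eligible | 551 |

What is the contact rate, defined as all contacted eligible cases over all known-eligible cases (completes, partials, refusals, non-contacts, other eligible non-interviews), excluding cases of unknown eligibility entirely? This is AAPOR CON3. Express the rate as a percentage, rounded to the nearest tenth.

87.2%

Numerator: 555 + 24 + 763 + 139 = 1481
Denom: 555 + 24 + 763 + 218 + 139 = 1699
CON3 = 1481 / 1699 = 0.8717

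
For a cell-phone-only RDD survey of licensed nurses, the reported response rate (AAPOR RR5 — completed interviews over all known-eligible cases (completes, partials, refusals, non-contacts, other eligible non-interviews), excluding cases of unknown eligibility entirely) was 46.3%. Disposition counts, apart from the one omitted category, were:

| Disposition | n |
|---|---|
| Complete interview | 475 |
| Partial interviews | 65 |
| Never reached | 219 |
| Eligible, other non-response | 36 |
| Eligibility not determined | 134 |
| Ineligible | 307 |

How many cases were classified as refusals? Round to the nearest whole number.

231

RR5 = 475 / D = 0.463
D = 475 / 0.463 = 1025.9
Rest of base = 795
refusals = 1025.9 − 795 ≈ 231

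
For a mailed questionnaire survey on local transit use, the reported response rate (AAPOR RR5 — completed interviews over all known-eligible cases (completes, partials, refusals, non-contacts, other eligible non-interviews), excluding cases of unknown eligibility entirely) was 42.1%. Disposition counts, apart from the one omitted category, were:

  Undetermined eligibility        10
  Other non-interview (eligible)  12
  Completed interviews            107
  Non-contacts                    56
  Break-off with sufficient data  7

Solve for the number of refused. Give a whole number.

RR5 = 107 / D = 0.421
D = 107 / 0.421 = 254.2
Remaining denominator categories sum to 182
refused = 254.2 − 182 ≈ 72

72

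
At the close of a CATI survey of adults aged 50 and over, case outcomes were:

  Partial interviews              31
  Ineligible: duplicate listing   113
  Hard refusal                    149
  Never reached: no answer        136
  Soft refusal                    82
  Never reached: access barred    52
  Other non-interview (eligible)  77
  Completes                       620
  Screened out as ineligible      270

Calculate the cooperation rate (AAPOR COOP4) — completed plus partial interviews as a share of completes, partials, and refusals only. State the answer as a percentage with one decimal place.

Refusal or break-off = 149 + 82 = 231
Never reached = 136 + 52 = 188
Ineligible = 270 + 113 = 383
Num → 620 + 31 = 651
Denom → 620 + 31 + 231 = 882
COOP4 = 651 / 882 = 0.7381

73.8%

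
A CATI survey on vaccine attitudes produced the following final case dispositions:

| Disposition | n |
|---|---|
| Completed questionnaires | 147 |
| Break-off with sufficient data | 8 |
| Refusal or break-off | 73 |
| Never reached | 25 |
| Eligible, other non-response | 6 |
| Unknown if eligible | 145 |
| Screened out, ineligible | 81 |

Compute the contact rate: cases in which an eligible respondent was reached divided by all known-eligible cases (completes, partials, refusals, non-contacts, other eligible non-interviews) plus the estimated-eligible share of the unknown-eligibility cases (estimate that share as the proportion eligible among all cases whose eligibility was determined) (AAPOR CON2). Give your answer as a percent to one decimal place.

63.3%

Numerator → 147 + 8 + 73 + 6 = 234
Eligible (known) → 147 + 8 + 73 + 25 + 6 = 259
e = 259 / (259 + 81) = 259 / 340 = 0.7618
Estimated eligible among unknowns → 0.7618 × 145 = 110.46
Denominator → 259 + 110.46 = 369.46
CON2 = 234 / 369.46 = 0.6334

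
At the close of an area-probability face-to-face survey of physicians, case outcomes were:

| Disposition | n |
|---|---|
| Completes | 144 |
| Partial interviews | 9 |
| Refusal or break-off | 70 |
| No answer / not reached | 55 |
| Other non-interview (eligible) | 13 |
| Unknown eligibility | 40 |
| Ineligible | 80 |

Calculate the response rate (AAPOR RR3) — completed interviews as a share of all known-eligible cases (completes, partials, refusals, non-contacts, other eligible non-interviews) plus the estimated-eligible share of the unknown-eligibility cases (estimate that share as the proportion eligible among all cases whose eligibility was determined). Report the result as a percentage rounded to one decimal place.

44.7%

Num: 144
Eligible (known): 144 + 9 + 70 + 55 + 13 = 291
e = 291 / (291 + 80) = 291 / 371 = 0.7844
Estimated eligible among unknowns: 0.7844 × 40 = 31.38
Base: 291 + 31.38 = 322.38
RR3 = 144 / 322.38 = 0.4467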